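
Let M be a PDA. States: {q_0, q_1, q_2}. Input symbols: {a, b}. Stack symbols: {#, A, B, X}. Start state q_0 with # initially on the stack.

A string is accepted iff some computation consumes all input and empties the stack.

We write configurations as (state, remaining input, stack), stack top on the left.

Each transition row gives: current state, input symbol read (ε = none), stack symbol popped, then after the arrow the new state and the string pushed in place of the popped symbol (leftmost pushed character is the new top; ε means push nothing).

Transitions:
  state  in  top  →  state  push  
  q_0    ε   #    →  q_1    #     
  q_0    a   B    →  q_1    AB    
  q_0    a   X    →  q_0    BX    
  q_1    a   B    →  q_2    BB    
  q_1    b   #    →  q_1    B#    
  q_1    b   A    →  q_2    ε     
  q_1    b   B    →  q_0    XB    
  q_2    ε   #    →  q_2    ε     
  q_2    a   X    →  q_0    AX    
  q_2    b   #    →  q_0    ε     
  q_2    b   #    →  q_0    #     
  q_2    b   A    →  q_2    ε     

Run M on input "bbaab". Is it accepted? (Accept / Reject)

Reject

No computation consumes all input and empties the stack.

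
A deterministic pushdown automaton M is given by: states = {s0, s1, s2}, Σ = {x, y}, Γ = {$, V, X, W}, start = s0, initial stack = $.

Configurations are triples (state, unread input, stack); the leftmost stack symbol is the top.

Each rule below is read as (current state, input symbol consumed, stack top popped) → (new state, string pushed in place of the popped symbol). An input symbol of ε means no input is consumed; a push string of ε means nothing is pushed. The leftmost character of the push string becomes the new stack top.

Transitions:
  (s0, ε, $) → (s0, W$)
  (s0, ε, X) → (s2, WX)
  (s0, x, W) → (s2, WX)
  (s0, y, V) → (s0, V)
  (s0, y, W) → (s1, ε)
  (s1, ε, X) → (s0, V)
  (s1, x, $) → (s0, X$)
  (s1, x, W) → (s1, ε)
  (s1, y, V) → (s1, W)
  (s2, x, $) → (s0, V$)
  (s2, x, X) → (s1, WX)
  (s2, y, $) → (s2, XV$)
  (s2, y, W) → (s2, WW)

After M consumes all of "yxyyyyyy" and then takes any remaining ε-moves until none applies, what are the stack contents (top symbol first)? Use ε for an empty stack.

(s0, yxyyyyyy, $) ⊢ (s0, yxyyyyyy, W$) ⊢ (s1, xyyyyyy, $) ⊢ (s0, yyyyyy, X$) ⊢ (s2, yyyyyy, WX$) ⊢ (s2, yyyyy, WWX$) ⊢ (s2, yyyy, WWWX$) ⊢ (s2, yyy, WWWWX$) ⊢ (s2, yy, WWWWWX$) ⊢ (s2, y, WWWWWWX$) ⊢ (s2, ε, WWWWWWWX$)
All input consumed in state s2 with stack WWWWWWWX$.

WWWWWWWX$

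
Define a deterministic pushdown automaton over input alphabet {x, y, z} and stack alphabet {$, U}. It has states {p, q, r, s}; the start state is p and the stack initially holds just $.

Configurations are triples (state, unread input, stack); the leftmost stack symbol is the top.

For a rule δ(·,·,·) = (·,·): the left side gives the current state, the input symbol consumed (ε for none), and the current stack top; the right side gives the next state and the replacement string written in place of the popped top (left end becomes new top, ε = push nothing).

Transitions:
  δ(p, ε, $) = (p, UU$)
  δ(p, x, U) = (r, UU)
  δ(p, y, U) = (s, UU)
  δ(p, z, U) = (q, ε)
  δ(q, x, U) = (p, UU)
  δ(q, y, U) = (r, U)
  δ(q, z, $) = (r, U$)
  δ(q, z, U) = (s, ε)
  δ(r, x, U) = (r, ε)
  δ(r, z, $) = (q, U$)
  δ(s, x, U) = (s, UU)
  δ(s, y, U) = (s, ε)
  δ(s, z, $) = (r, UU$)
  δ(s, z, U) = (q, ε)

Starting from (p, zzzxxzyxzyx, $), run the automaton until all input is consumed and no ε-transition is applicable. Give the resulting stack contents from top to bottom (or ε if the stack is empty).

(p, zzzxxzyxzyx, $) ⊢ (p, zzzxxzyxzyx, UU$) ⊢ (q, zzxxzyxzyx, U$) ⊢ (s, zxxzyxzyx, $) ⊢ (r, xxzyxzyx, UU$) ⊢ (r, xzyxzyx, U$) ⊢ (r, zyxzyx, $) ⊢ (q, yxzyx, U$) ⊢ (r, xzyx, U$) ⊢ (r, zyx, $) ⊢ (q, yx, U$) ⊢ (r, x, U$) ⊢ (r, ε, $)
All input consumed in state r with stack $.

$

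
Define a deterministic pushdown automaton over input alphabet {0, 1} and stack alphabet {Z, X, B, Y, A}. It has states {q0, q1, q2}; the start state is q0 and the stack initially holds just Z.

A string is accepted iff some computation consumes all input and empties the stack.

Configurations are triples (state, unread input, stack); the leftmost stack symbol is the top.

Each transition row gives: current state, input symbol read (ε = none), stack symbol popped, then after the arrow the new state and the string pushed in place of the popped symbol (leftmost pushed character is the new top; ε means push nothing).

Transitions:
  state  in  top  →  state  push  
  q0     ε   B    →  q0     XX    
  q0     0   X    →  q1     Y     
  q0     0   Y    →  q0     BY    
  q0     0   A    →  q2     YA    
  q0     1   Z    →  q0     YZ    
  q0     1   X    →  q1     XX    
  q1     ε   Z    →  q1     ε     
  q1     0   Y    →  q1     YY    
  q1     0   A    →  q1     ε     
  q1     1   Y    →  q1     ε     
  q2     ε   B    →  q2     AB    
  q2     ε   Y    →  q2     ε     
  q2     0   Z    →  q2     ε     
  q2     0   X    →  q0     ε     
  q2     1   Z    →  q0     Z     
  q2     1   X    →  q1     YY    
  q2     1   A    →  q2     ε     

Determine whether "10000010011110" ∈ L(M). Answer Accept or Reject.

(q0, 10000010011110, Z)
  read 1, top Z: go to q0, push YZ → (q0, 0000010011110, YZ)
  read 0, top Y: go to q0, push BY → (q0, 000010011110, BYZ)
  ε-move, top B: go to q0, push XX → (q0, 000010011110, XXYZ)
  read 0, top X: go to q1, push Y → (q1, 00010011110, YXYZ)
  read 0, top Y: go to q1, push YY → (q1, 0010011110, YYXYZ)
  read 0, top Y: go to q1, push YY → (q1, 010011110, YYYXYZ)
  read 0, top Y: go to q1, push YY → (q1, 10011110, YYYYXYZ)
  read 1, top Y: go to q1, push ε → (q1, 0011110, YYYXYZ)
  read 0, top Y: go to q1, push YY → (q1, 011110, YYYYXYZ)
  read 0, top Y: go to q1, push YY → (q1, 11110, YYYYYXYZ)
  read 1, top Y: go to q1, push ε → (q1, 1110, YYYYXYZ)
  read 1, top Y: go to q1, push ε → (q1, 110, YYYXYZ)
  read 1, top Y: go to q1, push ε → (q1, 10, YYXYZ)
  read 1, top Y: go to q1, push ε → (q1, 0, YXYZ)
  read 0, top Y: go to q1, push YY → (q1, ε, YYXYZ)
All input consumed; stack is YYXYZ, not empty, and no further ε-move applies.

Reject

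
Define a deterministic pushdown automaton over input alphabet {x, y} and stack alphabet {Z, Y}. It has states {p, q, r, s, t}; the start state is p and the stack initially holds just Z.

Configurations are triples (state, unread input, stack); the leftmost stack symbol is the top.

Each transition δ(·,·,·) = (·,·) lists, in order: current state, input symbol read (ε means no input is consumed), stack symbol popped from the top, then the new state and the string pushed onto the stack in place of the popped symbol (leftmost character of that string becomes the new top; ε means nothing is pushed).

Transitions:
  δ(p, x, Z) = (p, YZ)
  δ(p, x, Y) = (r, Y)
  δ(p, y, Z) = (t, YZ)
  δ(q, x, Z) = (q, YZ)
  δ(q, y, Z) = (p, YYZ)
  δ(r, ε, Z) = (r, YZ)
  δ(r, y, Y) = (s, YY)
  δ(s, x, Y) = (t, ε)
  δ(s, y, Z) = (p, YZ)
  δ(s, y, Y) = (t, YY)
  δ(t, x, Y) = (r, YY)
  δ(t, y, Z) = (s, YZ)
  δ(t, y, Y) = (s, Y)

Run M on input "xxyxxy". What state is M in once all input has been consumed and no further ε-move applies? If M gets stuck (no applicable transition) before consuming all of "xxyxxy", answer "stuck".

s

(p, xxyxxy, Z)
  read x, top Z: go to p, push YZ → (p, xyxxy, YZ)
  read x, top Y: go to r, push Y → (r, yxxy, YZ)
  read y, top Y: go to s, push YY → (s, xxy, YYZ)
  read x, top Y: go to t, push ε → (t, xy, YZ)
  read x, top Y: go to r, push YY → (r, y, YYZ)
  read y, top Y: go to s, push YY → (s, ε, YYYZ)
All input consumed; M is in state s.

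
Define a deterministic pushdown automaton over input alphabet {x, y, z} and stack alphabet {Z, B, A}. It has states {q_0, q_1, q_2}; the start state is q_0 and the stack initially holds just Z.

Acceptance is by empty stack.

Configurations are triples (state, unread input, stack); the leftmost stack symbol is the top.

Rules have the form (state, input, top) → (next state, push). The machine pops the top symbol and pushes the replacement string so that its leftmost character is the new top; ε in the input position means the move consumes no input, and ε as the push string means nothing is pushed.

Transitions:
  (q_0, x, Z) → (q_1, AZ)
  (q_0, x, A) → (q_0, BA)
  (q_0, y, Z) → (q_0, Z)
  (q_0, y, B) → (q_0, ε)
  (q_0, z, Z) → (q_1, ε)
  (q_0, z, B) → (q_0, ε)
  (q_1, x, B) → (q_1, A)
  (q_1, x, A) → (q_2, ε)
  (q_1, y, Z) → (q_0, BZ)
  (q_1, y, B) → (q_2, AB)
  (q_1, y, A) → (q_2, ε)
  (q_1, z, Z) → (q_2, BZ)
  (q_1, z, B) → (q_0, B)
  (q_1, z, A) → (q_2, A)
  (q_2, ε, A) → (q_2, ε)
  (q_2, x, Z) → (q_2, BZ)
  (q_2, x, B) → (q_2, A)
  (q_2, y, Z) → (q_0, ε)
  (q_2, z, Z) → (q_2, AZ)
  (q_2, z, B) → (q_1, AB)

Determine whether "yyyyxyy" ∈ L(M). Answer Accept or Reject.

Accept

(q_0, yyyyxyy, Z)
  read y, top Z: go to q_0, push Z → (q_0, yyyxyy, Z)
  read y, top Z: go to q_0, push Z → (q_0, yyxyy, Z)
  read y, top Z: go to q_0, push Z → (q_0, yxyy, Z)
  read y, top Z: go to q_0, push Z → (q_0, xyy, Z)
  read x, top Z: go to q_1, push AZ → (q_1, yy, AZ)
  read y, top A: go to q_2, push ε → (q_2, y, Z)
  read y, top Z: go to q_0, push ε → (q_0, ε, ε)
All input consumed and the stack is empty.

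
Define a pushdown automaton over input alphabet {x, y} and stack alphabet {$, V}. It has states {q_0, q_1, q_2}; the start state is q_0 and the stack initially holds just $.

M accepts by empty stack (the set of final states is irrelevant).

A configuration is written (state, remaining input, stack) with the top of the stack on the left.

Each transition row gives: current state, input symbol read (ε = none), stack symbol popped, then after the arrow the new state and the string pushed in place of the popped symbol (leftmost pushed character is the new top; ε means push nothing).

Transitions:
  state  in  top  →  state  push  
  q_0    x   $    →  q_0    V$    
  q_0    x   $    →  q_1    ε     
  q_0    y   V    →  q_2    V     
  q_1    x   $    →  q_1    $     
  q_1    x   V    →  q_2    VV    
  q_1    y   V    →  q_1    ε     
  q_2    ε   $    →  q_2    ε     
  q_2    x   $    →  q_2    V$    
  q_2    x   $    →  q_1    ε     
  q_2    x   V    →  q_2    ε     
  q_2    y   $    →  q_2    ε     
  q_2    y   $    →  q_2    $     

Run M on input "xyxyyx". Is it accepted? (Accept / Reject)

One accepting computation: (q_0, xyxyyx, $) ⊢ (q_0, yxyyx, V$) ⊢ (q_2, xyyx, V$) ⊢ (q_2, yyx, $) ⊢ (q_2, yx, $) ⊢ (q_2, x, $) ⊢ (q_1, ε, ε)
All input consumed and the stack is empty.

Accept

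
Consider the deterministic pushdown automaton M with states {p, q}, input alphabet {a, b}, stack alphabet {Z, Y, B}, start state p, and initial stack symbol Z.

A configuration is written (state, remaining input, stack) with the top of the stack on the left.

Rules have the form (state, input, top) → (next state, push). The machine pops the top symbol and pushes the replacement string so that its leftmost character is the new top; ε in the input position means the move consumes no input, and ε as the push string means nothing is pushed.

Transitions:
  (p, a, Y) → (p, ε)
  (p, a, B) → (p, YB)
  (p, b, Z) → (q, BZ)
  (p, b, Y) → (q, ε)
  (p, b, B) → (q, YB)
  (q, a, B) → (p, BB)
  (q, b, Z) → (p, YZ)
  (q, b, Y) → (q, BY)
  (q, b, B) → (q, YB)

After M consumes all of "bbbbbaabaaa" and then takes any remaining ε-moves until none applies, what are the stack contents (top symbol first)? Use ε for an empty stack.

(p, bbbbbaabaaa, Z)
  read b, top Z: go to q, push BZ → (q, bbbbaabaaa, BZ)
  read b, top B: go to q, push YB → (q, bbbaabaaa, YBZ)
  read b, top Y: go to q, push BY → (q, bbaabaaa, BYBZ)
  read b, top B: go to q, push YB → (q, baabaaa, YBYBZ)
  read b, top Y: go to q, push BY → (q, aabaaa, BYBYBZ)
  read a, top B: go to p, push BB → (p, abaaa, BBYBYBZ)
  read a, top B: go to p, push YB → (p, baaa, YBBYBYBZ)
  read b, top Y: go to q, push ε → (q, aaa, BBYBYBZ)
  read a, top B: go to p, push BB → (p, aa, BBBYBYBZ)
  read a, top B: go to p, push YB → (p, a, YBBBYBYBZ)
  read a, top Y: go to p, push ε → (p, ε, BBBYBYBZ)
All input consumed in state p with stack BBBYBYBZ.

BBBYBYBZ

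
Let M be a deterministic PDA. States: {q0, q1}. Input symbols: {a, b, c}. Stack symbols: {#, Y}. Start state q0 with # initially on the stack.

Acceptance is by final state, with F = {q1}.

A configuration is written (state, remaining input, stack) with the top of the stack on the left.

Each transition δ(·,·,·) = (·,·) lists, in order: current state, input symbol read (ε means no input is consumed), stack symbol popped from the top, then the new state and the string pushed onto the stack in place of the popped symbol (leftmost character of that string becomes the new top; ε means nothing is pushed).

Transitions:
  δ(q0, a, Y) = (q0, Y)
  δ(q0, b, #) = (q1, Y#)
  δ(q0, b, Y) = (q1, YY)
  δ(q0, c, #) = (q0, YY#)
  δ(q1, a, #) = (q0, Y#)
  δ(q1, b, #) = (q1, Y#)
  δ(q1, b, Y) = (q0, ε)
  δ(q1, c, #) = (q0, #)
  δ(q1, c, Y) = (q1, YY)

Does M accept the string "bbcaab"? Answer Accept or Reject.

Accept

(q0, bbcaab, #) ⊢ (q1, bcaab, Y#) ⊢ (q0, caab, #) ⊢ (q0, aab, YY#) ⊢ (q0, ab, YY#) ⊢ (q0, b, YY#) ⊢ (q1, ε, YYY#)
All input consumed; state q1 ∈ F.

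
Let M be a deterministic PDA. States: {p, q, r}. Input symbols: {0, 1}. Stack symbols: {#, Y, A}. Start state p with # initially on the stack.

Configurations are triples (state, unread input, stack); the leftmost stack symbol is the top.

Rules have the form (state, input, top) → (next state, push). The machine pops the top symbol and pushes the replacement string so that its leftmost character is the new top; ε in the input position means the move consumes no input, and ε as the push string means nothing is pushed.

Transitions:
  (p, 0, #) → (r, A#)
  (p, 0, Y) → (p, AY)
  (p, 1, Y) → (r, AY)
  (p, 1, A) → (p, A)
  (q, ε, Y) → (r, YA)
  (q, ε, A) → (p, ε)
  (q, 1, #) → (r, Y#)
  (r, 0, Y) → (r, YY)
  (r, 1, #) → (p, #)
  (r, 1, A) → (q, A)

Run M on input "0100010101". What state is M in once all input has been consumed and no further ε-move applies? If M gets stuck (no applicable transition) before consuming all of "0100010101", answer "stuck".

(p, 0100010101, #)
  read 0, top #: go to r, push A# → (r, 100010101, A#)
  read 1, top A: go to q, push A → (q, 00010101, A#)
  ε-move, top A: go to p, push ε → (p, 00010101, #)
  read 0, top #: go to r, push A# → (r, 0010101, A#)
No transition for (r, 0, top A); M blocks with input 0010101 remaining.

stuck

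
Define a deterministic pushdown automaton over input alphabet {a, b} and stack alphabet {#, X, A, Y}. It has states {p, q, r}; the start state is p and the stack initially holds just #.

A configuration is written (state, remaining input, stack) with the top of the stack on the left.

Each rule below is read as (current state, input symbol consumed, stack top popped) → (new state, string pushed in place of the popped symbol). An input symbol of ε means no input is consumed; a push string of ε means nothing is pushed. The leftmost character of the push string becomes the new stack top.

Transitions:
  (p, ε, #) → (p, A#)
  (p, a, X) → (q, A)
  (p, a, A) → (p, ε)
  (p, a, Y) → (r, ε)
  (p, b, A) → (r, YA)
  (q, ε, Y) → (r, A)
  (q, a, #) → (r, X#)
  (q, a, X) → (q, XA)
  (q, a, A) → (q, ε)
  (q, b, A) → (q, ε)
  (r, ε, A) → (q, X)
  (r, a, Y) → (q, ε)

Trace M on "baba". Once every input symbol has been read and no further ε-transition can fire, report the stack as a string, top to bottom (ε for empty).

X#

(p, baba, #)
  ε-move, top #: go to p, push A# → (p, baba, A#)
  read b, top A: go to r, push YA → (r, aba, YA#)
  read a, top Y: go to q, push ε → (q, ba, A#)
  read b, top A: go to q, push ε → (q, a, #)
  read a, top #: go to r, push X# → (r, ε, X#)
All input consumed in state r with stack X#.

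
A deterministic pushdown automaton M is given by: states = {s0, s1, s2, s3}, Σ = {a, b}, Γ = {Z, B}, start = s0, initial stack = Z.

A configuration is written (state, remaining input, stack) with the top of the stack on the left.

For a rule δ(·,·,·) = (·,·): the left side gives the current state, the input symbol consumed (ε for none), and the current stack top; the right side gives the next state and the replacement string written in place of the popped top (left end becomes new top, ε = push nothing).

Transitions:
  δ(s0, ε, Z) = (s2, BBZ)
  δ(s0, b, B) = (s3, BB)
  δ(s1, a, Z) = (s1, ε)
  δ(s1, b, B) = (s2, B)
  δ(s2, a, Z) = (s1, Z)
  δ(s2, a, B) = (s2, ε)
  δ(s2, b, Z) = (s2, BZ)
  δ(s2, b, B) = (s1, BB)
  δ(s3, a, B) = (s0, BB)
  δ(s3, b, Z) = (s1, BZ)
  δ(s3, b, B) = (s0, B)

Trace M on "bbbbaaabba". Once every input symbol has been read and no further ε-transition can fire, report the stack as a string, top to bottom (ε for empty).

BZ

(s0, bbbbaaabba, Z)
  ε-move, top Z: go to s2, push BBZ → (s2, bbbbaaabba, BBZ)
  read b, top B: go to s1, push BB → (s1, bbbaaabba, BBBZ)
  read b, top B: go to s2, push B → (s2, bbaaabba, BBBZ)
  read b, top B: go to s1, push BB → (s1, baaabba, BBBBZ)
  read b, top B: go to s2, push B → (s2, aaabba, BBBBZ)
  read a, top B: go to s2, push ε → (s2, aabba, BBBZ)
  read a, top B: go to s2, push ε → (s2, abba, BBZ)
  read a, top B: go to s2, push ε → (s2, bba, BZ)
  read b, top B: go to s1, push BB → (s1, ba, BBZ)
  read b, top B: go to s2, push B → (s2, a, BBZ)
  read a, top B: go to s2, push ε → (s2, ε, BZ)
All input consumed in state s2 with stack BZ.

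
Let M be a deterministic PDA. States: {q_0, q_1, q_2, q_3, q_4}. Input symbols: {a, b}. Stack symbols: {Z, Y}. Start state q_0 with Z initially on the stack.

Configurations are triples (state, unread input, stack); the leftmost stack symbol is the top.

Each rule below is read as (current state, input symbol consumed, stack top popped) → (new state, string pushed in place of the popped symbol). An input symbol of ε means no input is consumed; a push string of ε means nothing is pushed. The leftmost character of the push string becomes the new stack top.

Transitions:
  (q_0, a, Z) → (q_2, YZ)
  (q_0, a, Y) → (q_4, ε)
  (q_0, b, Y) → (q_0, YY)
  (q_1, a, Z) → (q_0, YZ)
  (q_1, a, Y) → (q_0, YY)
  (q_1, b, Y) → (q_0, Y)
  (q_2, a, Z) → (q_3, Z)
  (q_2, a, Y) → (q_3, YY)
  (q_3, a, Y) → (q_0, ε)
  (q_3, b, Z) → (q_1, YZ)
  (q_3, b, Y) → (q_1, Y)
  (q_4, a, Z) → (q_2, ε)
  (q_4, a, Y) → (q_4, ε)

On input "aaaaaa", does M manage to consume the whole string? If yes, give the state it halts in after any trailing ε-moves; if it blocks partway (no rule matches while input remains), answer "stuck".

(q_0, aaaaaa, Z)
  read a, top Z: go to q_2, push YZ → (q_2, aaaaa, YZ)
  read a, top Y: go to q_3, push YY → (q_3, aaaa, YYZ)
  read a, top Y: go to q_0, push ε → (q_0, aaa, YZ)
  read a, top Y: go to q_4, push ε → (q_4, aa, Z)
  read a, top Z: go to q_2, push ε → (q_2, a, ε)
No transition for (q_2, a, top ε); M blocks with input a remaining.

stuck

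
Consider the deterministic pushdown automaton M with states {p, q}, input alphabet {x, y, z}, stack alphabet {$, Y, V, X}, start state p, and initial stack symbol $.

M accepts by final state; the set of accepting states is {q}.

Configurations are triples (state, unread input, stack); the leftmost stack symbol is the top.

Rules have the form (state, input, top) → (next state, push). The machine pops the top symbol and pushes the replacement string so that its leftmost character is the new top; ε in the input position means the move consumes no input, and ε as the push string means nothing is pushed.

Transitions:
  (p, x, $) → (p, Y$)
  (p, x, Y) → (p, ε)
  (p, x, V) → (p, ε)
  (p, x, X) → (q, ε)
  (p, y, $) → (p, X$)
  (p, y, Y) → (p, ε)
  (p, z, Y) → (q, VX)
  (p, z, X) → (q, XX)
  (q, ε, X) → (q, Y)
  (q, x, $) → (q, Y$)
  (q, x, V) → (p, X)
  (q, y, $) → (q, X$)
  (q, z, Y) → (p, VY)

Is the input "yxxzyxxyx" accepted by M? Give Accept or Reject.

Reject

(p, yxxzyxxyx, $)
  read y, top $: go to p, push X$ → (p, xxzyxxyx, X$)
  read x, top X: go to q, push ε → (q, xzyxxyx, $)
  read x, top $: go to q, push Y$ → (q, zyxxyx, Y$)
  read z, top Y: go to p, push VY → (p, yxxyx, VY$)
No transition applies at (p, yxxyx, VY$); input not fully consumed.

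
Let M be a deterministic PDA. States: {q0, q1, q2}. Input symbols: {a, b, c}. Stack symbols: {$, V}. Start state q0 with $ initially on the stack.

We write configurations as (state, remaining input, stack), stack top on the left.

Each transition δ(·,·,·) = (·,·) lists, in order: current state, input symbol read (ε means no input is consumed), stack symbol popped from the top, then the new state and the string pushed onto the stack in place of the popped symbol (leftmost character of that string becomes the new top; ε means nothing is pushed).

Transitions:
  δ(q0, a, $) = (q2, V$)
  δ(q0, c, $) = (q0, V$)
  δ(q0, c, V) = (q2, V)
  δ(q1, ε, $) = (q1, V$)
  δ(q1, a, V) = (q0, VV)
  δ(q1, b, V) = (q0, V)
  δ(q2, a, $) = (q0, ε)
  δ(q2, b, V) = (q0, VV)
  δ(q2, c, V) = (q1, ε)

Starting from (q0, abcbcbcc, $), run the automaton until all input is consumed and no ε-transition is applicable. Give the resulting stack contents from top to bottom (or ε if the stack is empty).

VVV$

(q0, abcbcbcc, $)
  read a, top $: go to q2, push V$ → (q2, bcbcbcc, V$)
  read b, top V: go to q0, push VV → (q0, cbcbcc, VV$)
  read c, top V: go to q2, push V → (q2, bcbcc, VV$)
  read b, top V: go to q0, push VV → (q0, cbcc, VVV$)
  read c, top V: go to q2, push V → (q2, bcc, VVV$)
  read b, top V: go to q0, push VV → (q0, cc, VVVV$)
  read c, top V: go to q2, push V → (q2, c, VVVV$)
  read c, top V: go to q1, push ε → (q1, ε, VVV$)
All input consumed in state q1 with stack VVV$.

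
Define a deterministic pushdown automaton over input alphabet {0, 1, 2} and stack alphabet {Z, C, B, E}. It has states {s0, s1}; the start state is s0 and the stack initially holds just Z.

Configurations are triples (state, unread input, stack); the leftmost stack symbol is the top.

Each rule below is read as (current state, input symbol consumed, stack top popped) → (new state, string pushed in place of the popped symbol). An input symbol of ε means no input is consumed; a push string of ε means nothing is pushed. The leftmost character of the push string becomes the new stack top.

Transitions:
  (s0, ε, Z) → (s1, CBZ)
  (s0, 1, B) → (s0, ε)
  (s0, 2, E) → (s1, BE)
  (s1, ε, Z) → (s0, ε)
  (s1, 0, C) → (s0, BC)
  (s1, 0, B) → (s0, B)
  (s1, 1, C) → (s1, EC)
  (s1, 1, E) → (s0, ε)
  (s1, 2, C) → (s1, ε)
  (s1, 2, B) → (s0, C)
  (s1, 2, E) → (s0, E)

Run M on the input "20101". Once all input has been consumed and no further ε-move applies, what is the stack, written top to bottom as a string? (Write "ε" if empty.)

(s0, 20101, Z)
  ε-move, top Z: go to s1, push CBZ → (s1, 20101, CBZ)
  read 2, top C: go to s1, push ε → (s1, 0101, BZ)
  read 0, top B: go to s0, push B → (s0, 101, BZ)
  read 1, top B: go to s0, push ε → (s0, 01, Z)
  ε-move, top Z: go to s1, push CBZ → (s1, 01, CBZ)
  read 0, top C: go to s0, push BC → (s0, 1, BCBZ)
  read 1, top B: go to s0, push ε → (s0, ε, CBZ)
All input consumed in state s0 with stack CBZ.

CBZ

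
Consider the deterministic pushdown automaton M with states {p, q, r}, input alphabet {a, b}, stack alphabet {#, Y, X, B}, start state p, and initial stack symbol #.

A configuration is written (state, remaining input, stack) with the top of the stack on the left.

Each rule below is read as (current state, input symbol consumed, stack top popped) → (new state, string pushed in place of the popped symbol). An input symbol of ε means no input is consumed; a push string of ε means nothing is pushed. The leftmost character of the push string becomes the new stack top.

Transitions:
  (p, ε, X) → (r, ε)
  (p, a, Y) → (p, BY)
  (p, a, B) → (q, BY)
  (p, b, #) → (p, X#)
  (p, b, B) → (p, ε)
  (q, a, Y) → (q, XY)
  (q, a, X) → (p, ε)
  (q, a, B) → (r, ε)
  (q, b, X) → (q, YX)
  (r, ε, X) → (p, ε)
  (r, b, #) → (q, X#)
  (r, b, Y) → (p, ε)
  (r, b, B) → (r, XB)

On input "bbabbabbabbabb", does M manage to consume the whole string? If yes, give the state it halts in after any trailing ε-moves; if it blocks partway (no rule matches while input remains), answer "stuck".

q

(p, bbabbabbabbabb, #) ⊢ (p, babbabbabbabb, X#) ⊢ (r, babbabbabbabb, #) ⊢ (q, abbabbabbabb, X#) ⊢ (p, bbabbabbabb, #) ⊢ (p, babbabbabb, X#) ⊢ (r, babbabbabb, #) ⊢ (q, abbabbabb, X#) ⊢ (p, bbabbabb, #) ⊢ (p, babbabb, X#) ⊢ (r, babbabb, #) ⊢ (q, abbabb, X#) ⊢ (p, bbabb, #) ⊢ (p, babb, X#) ⊢ (r, babb, #) ⊢ (q, abb, X#) ⊢ (p, bb, #) ⊢ (p, b, X#) ⊢ (r, b, #) ⊢ (q, ε, X#)
All input consumed; M is in state q.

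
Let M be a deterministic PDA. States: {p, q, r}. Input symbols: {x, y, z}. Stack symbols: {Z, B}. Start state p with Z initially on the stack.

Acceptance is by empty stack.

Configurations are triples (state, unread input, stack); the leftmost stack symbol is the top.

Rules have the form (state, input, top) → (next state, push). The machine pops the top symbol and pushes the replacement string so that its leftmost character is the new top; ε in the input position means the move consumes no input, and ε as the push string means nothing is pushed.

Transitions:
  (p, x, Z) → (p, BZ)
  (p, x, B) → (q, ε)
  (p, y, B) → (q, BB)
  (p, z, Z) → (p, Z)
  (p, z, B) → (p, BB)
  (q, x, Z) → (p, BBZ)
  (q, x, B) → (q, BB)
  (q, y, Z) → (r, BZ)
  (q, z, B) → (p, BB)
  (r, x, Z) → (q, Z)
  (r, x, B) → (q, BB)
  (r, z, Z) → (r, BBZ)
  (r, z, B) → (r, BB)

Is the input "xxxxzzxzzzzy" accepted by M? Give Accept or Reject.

Reject

(p, xxxxzzxzzzzy, Z)
  read x, top Z: go to p, push BZ → (p, xxxzzxzzzzy, BZ)
  read x, top B: go to q, push ε → (q, xxzzxzzzzy, Z)
  read x, top Z: go to p, push BBZ → (p, xzzxzzzzy, BBZ)
  read x, top B: go to q, push ε → (q, zzxzzzzy, BZ)
  read z, top B: go to p, push BB → (p, zxzzzzy, BBZ)
  read z, top B: go to p, push BB → (p, xzzzzy, BBBZ)
  read x, top B: go to q, push ε → (q, zzzzy, BBZ)
  read z, top B: go to p, push BB → (p, zzzy, BBBZ)
  read z, top B: go to p, push BB → (p, zzy, BBBBZ)
  read z, top B: go to p, push BB → (p, zy, BBBBBZ)
  read z, top B: go to p, push BB → (p, y, BBBBBBZ)
  read y, top B: go to q, push BB → (q, ε, BBBBBBBZ)
All input consumed; stack is BBBBBBBZ, not empty, and no further ε-move applies.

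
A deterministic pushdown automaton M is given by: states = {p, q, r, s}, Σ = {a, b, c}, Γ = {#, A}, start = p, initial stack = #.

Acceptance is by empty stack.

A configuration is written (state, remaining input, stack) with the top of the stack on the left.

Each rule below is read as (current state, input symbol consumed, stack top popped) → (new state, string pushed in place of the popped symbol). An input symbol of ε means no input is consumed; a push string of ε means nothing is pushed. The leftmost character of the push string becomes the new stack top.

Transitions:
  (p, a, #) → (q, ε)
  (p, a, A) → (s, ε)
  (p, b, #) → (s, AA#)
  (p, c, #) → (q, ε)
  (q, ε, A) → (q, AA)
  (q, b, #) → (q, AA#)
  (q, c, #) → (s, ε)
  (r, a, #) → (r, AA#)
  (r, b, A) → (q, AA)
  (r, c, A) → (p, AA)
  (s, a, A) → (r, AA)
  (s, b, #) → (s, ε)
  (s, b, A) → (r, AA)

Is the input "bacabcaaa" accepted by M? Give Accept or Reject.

(p, bacabcaaa, #)
  read b, top #: go to s, push AA# → (s, acabcaaa, AA#)
  read a, top A: go to r, push AA → (r, cabcaaa, AAA#)
  read c, top A: go to p, push AA → (p, abcaaa, AAAA#)
  read a, top A: go to s, push ε → (s, bcaaa, AAA#)
  read b, top A: go to r, push AA → (r, caaa, AAAA#)
  read c, top A: go to p, push AA → (p, aaa, AAAAA#)
  read a, top A: go to s, push ε → (s, aa, AAAA#)
  read a, top A: go to r, push AA → (r, a, AAAAA#)
No transition applies at (r, a, AAAAA#); input not fully consumed.

Reject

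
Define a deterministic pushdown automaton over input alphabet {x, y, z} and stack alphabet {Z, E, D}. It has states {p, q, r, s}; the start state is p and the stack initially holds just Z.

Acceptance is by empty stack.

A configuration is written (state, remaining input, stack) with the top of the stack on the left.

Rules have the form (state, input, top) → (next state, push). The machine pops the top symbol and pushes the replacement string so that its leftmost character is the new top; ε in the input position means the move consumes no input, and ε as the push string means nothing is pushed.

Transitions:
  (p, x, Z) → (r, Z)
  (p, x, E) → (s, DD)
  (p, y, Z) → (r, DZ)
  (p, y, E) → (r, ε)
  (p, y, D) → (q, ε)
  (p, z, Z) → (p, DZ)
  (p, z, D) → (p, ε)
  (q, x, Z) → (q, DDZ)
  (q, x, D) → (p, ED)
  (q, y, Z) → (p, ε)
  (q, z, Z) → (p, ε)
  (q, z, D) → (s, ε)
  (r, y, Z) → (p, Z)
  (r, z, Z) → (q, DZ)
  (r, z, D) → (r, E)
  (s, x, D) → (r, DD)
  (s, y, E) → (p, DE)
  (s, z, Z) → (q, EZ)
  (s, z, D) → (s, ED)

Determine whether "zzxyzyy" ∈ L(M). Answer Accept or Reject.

Accept

(p, zzxyzyy, Z)
  read z, top Z: go to p, push DZ → (p, zxyzyy, DZ)
  read z, top D: go to p, push ε → (p, xyzyy, Z)
  read x, top Z: go to r, push Z → (r, yzyy, Z)
  read y, top Z: go to p, push Z → (p, zyy, Z)
  read z, top Z: go to p, push DZ → (p, yy, DZ)
  read y, top D: go to q, push ε → (q, y, Z)
  read y, top Z: go to p, push ε → (p, ε, ε)
All input consumed and the stack is empty.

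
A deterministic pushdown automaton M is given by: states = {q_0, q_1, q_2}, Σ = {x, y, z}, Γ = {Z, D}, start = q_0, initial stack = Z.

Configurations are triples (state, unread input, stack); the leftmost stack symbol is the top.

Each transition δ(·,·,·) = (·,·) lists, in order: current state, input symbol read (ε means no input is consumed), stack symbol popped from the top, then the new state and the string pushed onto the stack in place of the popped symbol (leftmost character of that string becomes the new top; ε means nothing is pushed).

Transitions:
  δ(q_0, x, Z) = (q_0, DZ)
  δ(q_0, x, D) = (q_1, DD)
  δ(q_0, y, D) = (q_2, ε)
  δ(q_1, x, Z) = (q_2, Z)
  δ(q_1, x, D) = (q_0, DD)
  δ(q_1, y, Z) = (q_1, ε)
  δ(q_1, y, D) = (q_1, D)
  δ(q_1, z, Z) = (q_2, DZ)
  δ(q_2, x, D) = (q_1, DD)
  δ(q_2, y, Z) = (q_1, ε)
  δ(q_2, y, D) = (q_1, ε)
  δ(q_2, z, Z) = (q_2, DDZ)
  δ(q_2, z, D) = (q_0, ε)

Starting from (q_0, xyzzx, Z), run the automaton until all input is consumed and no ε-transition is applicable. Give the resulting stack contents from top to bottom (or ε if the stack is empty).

(q_0, xyzzx, Z)
  read x, top Z: go to q_0, push DZ → (q_0, yzzx, DZ)
  read y, top D: go to q_2, push ε → (q_2, zzx, Z)
  read z, top Z: go to q_2, push DDZ → (q_2, zx, DDZ)
  read z, top D: go to q_0, push ε → (q_0, x, DZ)
  read x, top D: go to q_1, push DD → (q_1, ε, DDZ)
All input consumed in state q_1 with stack DDZ.

DDZ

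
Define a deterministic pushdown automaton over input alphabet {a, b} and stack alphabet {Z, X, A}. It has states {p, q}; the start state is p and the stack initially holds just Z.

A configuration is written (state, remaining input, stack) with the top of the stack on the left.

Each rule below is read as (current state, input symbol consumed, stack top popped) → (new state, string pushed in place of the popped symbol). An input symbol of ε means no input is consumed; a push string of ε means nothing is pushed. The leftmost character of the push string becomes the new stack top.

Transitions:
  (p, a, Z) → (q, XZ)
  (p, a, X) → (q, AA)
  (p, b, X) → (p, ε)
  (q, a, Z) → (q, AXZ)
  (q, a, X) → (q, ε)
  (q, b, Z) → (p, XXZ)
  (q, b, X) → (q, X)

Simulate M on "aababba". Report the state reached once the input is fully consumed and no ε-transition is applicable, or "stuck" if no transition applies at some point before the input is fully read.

stuck

(p, aababba, Z)
  read a, top Z: go to q, push XZ → (q, ababba, XZ)
  read a, top X: go to q, push ε → (q, babba, Z)
  read b, top Z: go to p, push XXZ → (p, abba, XXZ)
  read a, top X: go to q, push AA → (q, bba, AAXZ)
No transition for (q, b, top A); M blocks with input bba remaining.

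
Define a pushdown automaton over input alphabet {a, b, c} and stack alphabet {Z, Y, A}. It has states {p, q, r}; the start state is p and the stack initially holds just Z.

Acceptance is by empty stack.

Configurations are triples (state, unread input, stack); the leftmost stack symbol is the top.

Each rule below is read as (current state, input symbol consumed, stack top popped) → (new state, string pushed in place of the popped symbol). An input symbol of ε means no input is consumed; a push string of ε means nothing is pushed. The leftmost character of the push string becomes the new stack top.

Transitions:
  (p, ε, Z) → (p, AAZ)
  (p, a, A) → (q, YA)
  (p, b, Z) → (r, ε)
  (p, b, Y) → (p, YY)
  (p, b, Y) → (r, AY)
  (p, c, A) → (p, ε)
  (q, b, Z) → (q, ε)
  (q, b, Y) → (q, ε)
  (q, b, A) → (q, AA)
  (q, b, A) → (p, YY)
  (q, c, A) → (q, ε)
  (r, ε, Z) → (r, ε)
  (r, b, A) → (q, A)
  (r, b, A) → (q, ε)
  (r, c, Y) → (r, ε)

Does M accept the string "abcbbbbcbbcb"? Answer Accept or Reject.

Accept

One accepting computation: (p, abcbbbbcbbcb, Z) ⊢ (p, abcbbbbcbbcb, AAZ) ⊢ (q, bcbbbbcbbcb, YAAZ) ⊢ (q, cbbbbcbbcb, AAZ) ⊢ (q, bbbbcbbcb, AZ) ⊢ (q, bbbcbbcb, AAZ) ⊢ (p, bbcbbcb, YYAZ) ⊢ (r, bcbbcb, AYYAZ) ⊢ (q, cbbcb, AYYAZ) ⊢ (q, bbcb, YYAZ) ⊢ (q, bcb, YAZ) ⊢ (q, cb, AZ) ⊢ (q, b, Z) ⊢ (q, ε, ε)
All input consumed and the stack is empty.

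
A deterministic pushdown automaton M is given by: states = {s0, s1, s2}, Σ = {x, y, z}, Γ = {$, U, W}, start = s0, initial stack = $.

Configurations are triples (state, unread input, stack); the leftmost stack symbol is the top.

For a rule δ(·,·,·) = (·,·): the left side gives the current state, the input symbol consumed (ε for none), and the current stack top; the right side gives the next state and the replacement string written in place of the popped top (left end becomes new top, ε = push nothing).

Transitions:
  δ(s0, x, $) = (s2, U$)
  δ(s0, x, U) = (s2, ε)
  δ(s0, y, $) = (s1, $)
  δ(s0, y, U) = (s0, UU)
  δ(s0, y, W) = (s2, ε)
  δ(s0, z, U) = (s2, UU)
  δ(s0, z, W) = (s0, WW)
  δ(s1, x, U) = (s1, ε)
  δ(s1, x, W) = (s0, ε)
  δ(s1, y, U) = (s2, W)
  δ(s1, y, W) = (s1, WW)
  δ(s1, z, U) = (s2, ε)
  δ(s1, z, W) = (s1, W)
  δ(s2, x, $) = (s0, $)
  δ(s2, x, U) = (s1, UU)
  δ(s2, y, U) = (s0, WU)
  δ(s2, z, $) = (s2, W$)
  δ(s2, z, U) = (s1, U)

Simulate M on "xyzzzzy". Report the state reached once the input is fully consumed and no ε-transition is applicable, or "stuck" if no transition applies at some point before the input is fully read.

(s0, xyzzzzy, $)
  read x, top $: go to s2, push U$ → (s2, yzzzzy, U$)
  read y, top U: go to s0, push WU → (s0, zzzzy, WU$)
  read z, top W: go to s0, push WW → (s0, zzzy, WWU$)
  read z, top W: go to s0, push WW → (s0, zzy, WWWU$)
  read z, top W: go to s0, push WW → (s0, zy, WWWWU$)
  read z, top W: go to s0, push WW → (s0, y, WWWWWU$)
  read y, top W: go to s2, push ε → (s2, ε, WWWWU$)
All input consumed; M is in state s2.

s2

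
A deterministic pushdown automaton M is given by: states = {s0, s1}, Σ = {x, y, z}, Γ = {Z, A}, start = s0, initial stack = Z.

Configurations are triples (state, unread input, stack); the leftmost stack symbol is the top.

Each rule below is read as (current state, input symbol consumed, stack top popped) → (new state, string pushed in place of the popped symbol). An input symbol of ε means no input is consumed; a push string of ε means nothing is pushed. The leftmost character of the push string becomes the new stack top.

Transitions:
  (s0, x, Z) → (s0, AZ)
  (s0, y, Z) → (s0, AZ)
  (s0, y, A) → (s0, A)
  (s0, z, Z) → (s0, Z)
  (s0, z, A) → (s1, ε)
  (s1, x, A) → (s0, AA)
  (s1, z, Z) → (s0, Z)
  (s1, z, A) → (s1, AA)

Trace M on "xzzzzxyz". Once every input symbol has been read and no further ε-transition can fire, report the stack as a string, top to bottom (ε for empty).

(s0, xzzzzxyz, Z)
  read x, top Z: go to s0, push AZ → (s0, zzzzxyz, AZ)
  read z, top A: go to s1, push ε → (s1, zzzxyz, Z)
  read z, top Z: go to s0, push Z → (s0, zzxyz, Z)
  read z, top Z: go to s0, push Z → (s0, zxyz, Z)
  read z, top Z: go to s0, push Z → (s0, xyz, Z)
  read x, top Z: go to s0, push AZ → (s0, yz, AZ)
  read y, top A: go to s0, push A → (s0, z, AZ)
  read z, top A: go to s1, push ε → (s1, ε, Z)
All input consumed in state s1 with stack Z.

Z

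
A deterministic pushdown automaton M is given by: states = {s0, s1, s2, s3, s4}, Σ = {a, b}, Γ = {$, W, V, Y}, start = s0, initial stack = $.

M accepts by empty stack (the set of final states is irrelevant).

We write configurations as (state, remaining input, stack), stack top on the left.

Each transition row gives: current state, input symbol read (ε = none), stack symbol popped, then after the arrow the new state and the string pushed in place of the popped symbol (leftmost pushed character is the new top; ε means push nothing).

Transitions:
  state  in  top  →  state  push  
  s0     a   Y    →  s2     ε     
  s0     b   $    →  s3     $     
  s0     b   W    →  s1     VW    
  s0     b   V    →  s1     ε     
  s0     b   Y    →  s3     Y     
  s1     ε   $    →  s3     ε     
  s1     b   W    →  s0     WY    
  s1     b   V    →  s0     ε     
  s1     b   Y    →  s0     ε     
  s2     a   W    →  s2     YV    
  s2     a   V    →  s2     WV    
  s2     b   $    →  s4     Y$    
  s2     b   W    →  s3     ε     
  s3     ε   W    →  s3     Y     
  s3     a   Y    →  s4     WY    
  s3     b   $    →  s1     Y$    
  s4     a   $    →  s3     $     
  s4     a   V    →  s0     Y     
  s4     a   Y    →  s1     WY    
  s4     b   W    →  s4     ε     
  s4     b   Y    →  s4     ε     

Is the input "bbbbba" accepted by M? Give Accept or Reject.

Reject

(s0, bbbbba, $)
  read b, top $: go to s3, push $ → (s3, bbbba, $)
  read b, top $: go to s1, push Y$ → (s1, bbba, Y$)
  read b, top Y: go to s0, push ε → (s0, bba, $)
  read b, top $: go to s3, push $ → (s3, ba, $)
  read b, top $: go to s1, push Y$ → (s1, a, Y$)
No transition applies at (s1, a, Y$); input not fully consumed.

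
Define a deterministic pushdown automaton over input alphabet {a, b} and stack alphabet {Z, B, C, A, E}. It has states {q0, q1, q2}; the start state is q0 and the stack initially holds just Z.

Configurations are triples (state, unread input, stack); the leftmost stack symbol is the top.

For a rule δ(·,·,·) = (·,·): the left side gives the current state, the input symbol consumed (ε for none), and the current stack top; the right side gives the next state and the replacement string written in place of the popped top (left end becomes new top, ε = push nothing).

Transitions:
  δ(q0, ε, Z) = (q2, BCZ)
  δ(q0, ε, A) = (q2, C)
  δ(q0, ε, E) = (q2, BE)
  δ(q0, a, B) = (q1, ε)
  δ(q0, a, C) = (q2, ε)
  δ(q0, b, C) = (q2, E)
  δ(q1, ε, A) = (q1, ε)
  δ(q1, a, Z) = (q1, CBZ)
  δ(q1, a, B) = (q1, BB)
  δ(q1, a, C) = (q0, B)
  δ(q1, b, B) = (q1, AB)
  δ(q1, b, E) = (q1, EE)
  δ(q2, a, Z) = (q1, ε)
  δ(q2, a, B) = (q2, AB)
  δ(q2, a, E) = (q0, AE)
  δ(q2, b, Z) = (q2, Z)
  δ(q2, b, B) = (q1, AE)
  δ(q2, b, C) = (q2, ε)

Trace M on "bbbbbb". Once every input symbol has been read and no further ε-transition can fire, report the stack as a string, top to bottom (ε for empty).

EEEEEECZ

(q0, bbbbbb, Z) ⊢ (q2, bbbbbb, BCZ) ⊢ (q1, bbbbb, AECZ) ⊢ (q1, bbbbb, ECZ) ⊢ (q1, bbbb, EECZ) ⊢ (q1, bbb, EEECZ) ⊢ (q1, bb, EEEECZ) ⊢ (q1, b, EEEEECZ) ⊢ (q1, ε, EEEEEECZ)
All input consumed in state q1 with stack EEEEEECZ.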